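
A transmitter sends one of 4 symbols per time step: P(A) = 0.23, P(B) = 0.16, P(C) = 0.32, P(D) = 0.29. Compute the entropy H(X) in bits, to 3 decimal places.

H = −Σ pᵢ log₂ pᵢ.
−0.23·log₂(0.23) = 0.4877
−0.16·log₂(0.16) = 0.4230
−0.32·log₂(0.32) = 0.5260
−0.29·log₂(0.29) = 0.5179
Sum ≈ 1.9546 → 1.955 bits.

1.955 bits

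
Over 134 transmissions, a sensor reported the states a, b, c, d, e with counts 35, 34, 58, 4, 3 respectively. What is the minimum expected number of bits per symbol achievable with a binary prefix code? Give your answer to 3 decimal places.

Probabilities are the counts divided by 134.
Repeatedly combine the two least-probable nodes; the expected code length is the sum of the merged weights.
merge 3/134 + 2/67 → 7/134
merge 7/134 + 17/67 → 41/134
merge 35/134 + 41/134 → 38/67
merge 29/67 + 38/67 → 1
L = 7/134 + 41/134 + 38/67 + 1 = 129/67 ≈ 1.925 bits/symbol.

1.925 bits/symbol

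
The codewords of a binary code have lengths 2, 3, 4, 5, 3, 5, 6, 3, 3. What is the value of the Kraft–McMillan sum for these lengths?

With common denominator 2^6 = 64: Σ 2^(−ℓᵢ) = 16/64 + 8/64 + 4/64 + 2/64 + 8/64 + 2/64 + 1/64 + 8/64 + 8/64 = 57/64 = 0.890625.

0.890625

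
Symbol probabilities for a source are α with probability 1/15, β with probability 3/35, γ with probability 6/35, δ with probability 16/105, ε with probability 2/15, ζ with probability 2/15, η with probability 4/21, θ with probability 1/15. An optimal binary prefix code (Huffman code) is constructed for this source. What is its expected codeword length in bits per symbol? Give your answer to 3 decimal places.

2.943 bits/symbol

Repeatedly combine the two least-probable nodes; the expected code length is the sum of the merged weights.
merge 1/15 + 1/15 → 2/15
merge 3/35 + 2/15 → 23/105
merge 2/15 + 2/15 → 4/15
merge 16/105 + 6/35 → 34/105
merge 4/21 + 23/105 → 43/105
merge 4/15 + 34/105 → 62/105
merge 43/105 + 62/105 → 1
L = 2/15 + 23/105 + 4/15 + 34/105 + 43/105 + 62/105 + 1 = 103/35 ≈ 2.943 bits/symbol.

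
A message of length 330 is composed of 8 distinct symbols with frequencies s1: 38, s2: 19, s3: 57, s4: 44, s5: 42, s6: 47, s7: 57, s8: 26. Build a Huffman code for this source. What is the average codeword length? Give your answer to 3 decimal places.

Probabilities are the counts divided by 330.
Repeatedly combine the two least-probable nodes; the expected code length is the sum of the merged weights.
merge 19/330 + 13/165 → 3/22
merge 19/165 + 7/55 → 8/33
merge 2/15 + 3/22 → 89/330
merge 47/330 + 19/110 → 52/165
merge 19/110 + 8/33 → 137/330
merge 89/330 + 52/165 → 193/330
merge 137/330 + 193/330 → 1
L = 3/22 + 8/33 + 89/330 + 52/165 + 137/330 + 193/330 + 1 = 163/55 ≈ 2.964 bits/symbol.

2.964 bits/symbol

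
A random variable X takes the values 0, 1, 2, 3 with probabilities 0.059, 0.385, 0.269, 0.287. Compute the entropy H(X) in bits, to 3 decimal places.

H = −Σ pᵢ log₂ pᵢ.
−0.059·log₂(0.059) = 0.2409
−0.385·log₂(0.385) = 0.5302
−0.269·log₂(0.269) = 0.5096
−0.287·log₂(0.287) = 0.5169
Sum ≈ 1.7975 → 1.798 bits.

1.798 bits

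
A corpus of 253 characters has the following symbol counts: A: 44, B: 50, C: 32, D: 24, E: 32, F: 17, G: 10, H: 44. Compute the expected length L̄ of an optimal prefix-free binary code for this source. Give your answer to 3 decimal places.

Probabilities are the counts divided by 253.
Repeatedly combine the two least-probable nodes; the expected code length is the sum of the merged weights.
merge 10/253 + 17/253 → 27/253
merge 24/253 + 27/253 → 51/253
merge 32/253 + 32/253 → 64/253
merge 4/23 + 4/23 → 8/23
merge 50/253 + 51/253 → 101/253
merge 64/253 + 8/23 → 152/253
merge 101/253 + 152/253 → 1
L = 27/253 + 51/253 + 64/253 + 8/23 + 101/253 + 152/253 + 1 = 32/11 ≈ 2.909 bits/symbol.

2.909 bits/symbol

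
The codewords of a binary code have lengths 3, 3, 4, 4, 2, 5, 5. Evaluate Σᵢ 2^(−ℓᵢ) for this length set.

With common denominator 2^5 = 32: Σ 2^(−ℓᵢ) = 4/32 + 4/32 + 2/32 + 2/32 + 8/32 + 1/32 + 1/32 = 22/32 = 0.6875.

0.6875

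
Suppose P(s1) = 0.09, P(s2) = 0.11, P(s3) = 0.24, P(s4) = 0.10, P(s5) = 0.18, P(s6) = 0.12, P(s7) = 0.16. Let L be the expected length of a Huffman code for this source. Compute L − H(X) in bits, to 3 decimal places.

0.035 bits

Entropy H = −Σ p log₂ p ≈ 2.7247 bits.
Huffman merges: 9/100+1/10→19/100; 11/100+3/25→23/100; 4/25+9/50→17/50; 19/100+23/100→21/50; 6/25+17/50→29/50; 21/50+29/50→1. L = 69/25 ≈ 2.7600.
L − H = 2.7600 − 2.7247 = 0.035 bits.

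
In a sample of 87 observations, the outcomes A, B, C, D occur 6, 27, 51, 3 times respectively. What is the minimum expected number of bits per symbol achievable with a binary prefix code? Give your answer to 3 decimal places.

Probabilities are the counts divided by 87.
Repeatedly combine the two least-probable nodes; the expected code length is the sum of the merged weights.
merge 1/29 + 2/29 → 3/29
merge 3/29 + 9/29 → 12/29
merge 12/29 + 17/29 → 1
L = 3/29 + 12/29 + 1 = 44/29 ≈ 1.517 bits/symbol.

1.517 bits/symbol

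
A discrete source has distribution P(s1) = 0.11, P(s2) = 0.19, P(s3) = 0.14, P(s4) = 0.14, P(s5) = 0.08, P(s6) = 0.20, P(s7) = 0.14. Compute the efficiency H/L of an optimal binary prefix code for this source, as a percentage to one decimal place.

Entropy H = −Σ p log₂ p ≈ 2.7527 bits.
Huffman merges: 2/25+11/100→19/100; 7/50+7/50→7/25; 7/50+19/100→33/100; 19/100+1/5→39/100; 7/25+33/100→61/100; 39/100+61/100→1. L = 14/5 ≈ 2.8000.
Efficiency = H/L = 2.7527/2.8000 = 98.3%.

98.3%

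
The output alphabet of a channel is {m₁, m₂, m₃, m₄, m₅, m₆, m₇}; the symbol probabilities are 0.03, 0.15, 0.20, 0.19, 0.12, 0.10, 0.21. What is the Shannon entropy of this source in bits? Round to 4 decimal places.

2.6540 bits

H = −Σ pᵢ log₂ pᵢ.
−0.03·log₂(0.03) = 0.1518
−0.15·log₂(0.15) = 0.4105
−0.20·log₂(0.20) = 0.4644
−0.19·log₂(0.19) = 0.4552
−0.12·log₂(0.12) = 0.3671
−0.10·log₂(0.10) = 0.3322
−0.21·log₂(0.21) = 0.4728
Sum ≈ 2.6540 → 2.6540 bits.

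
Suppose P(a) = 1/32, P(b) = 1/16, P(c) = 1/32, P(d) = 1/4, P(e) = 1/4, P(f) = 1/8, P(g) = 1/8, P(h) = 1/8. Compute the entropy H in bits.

Each probability is a power of 1/2, so log₂(1/p) is an integer.
H = Σ p·log₂(1/p) = 1/32·5 + 1/16·4 + 1/32·5 + 1/4·2 + 1/4·2 + 1/8·3 + 1/8·3 + 1/8·3 = 2.6875 bits.

2.6875 bits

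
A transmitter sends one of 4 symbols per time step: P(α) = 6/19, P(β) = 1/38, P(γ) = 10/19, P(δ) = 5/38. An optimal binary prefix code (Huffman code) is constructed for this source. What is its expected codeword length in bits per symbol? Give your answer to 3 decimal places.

Repeatedly combine the two least-probable nodes; the expected code length is the sum of the merged weights.
merge 1/38 + 5/38 → 3/19
merge 3/19 + 6/19 → 9/19
merge 9/19 + 10/19 → 1
L = 3/19 + 9/19 + 1 = 31/19 ≈ 1.632 bits/symbol.

1.632 bits/symbol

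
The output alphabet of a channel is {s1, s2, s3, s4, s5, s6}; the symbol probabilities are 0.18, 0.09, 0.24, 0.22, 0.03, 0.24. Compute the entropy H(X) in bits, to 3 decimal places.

2.379 bits

H = −Σ pᵢ log₂ pᵢ.
−0.18·log₂(0.18) = 0.4453
−0.09·log₂(0.09) = 0.3127
−0.24·log₂(0.24) = 0.4941
−0.22·log₂(0.22) = 0.4806
−0.03·log₂(0.03) = 0.1518
−0.24·log₂(0.24) = 0.4941
Sum ≈ 2.3786 → 2.379 bits.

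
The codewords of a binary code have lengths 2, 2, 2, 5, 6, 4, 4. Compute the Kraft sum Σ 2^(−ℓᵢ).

0.921875

With common denominator 2^6 = 64: Σ 2^(−ℓᵢ) = 16/64 + 16/64 + 16/64 + 2/64 + 1/64 + 4/64 + 4/64 = 59/64 = 0.921875.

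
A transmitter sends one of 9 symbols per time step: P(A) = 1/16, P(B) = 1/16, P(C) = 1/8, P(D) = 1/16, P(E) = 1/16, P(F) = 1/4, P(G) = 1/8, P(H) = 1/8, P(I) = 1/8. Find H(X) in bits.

Each probability is a power of 1/2, so log₂(1/p) is an integer.
H = Σ p·log₂(1/p) = 1/16·4 + 1/16·4 + 1/8·3 + 1/16·4 + 1/16·4 + 1/4·2 + 1/8·3 + 1/8·3 + 1/8·3 = 3 bits.

3 bits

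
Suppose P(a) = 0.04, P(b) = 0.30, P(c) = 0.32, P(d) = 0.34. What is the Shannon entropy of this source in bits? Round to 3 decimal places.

H = −Σ pᵢ log₂ pᵢ.
−0.04·log₂(0.04) = 0.1858
−0.30·log₂(0.30) = 0.5211
−0.32·log₂(0.32) = 0.5260
−0.34·log₂(0.34) = 0.5292
Sum ≈ 1.7621 → 1.762 bits.

1.762 bits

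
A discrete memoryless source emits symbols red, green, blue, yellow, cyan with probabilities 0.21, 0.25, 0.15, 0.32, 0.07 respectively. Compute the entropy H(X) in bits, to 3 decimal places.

H = −Σ pᵢ log₂ pᵢ.
−0.21·log₂(0.21) = 0.4728
−0.25·log₂(0.25) = 0.5000
−0.15·log₂(0.15) = 0.4105
−0.32·log₂(0.32) = 0.5260
−0.07·log₂(0.07) = 0.2686
Sum ≈ 2.1780 → 2.178 bits.

2.178 bits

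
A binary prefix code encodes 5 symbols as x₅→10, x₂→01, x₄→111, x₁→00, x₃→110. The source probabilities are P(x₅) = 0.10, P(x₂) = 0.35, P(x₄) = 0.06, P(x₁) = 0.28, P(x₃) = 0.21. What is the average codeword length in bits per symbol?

L̄ = Σ pᵢ·ℓᵢ = 0.10·2 + 0.35·2 + 0.06·3 + 0.28·2 + 0.21·3 = 2.27 bits/symbol.

2.27 bits/symbol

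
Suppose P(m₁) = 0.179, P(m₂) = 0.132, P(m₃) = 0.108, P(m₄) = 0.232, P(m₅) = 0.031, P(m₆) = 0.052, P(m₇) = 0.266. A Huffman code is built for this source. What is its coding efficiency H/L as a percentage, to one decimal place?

98.7%

Entropy H = −Σ p log₂ p ≈ 2.5510 bits.
Huffman merges: 31/1000+13/250→83/1000; 83/1000+27/250→191/1000; 33/250+179/1000→311/1000; 191/1000+29/125→423/1000; 133/500+311/1000→577/1000; 423/1000+577/1000→1. L = 517/200 ≈ 2.5850.
Efficiency = H/L = 2.5510/2.5850 = 98.7%.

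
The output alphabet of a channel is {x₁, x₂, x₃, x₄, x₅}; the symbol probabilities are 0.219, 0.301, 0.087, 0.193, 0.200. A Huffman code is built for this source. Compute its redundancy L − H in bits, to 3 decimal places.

0.050 bits

Entropy H = −Σ p log₂ p ≈ 2.2301 bits.
Huffman merges: 87/1000+193/1000→7/25; 1/5+219/1000→419/1000; 7/25+301/1000→581/1000; 419/1000+581/1000→1. L = 57/25 ≈ 2.2800.
L − H = 2.2800 − 2.2301 = 0.050 bits.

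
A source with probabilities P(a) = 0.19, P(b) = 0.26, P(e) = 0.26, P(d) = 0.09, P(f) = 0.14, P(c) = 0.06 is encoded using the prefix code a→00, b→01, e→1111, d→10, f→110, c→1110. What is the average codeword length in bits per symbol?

L̄ = Σ pᵢ·ℓᵢ = 0.19·2 + 0.26·2 + 0.26·4 + 0.09·2 + 0.14·3 + 0.06·4 = 2.78 bits/symbol.

2.78 bits/symbol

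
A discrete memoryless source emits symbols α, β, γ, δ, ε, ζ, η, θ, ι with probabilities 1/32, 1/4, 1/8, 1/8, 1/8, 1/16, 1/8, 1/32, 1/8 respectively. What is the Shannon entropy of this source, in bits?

2.9375 bits

Each probability is a power of 1/2, so log₂(1/p) is an integer.
H = Σ p·log₂(1/p) = 1/32·5 + 1/4·2 + 1/8·3 + 1/8·3 + 1/8·3 + 1/16·4 + 1/8·3 + 1/32·5 + 1/8·3 = 2.9375 bits.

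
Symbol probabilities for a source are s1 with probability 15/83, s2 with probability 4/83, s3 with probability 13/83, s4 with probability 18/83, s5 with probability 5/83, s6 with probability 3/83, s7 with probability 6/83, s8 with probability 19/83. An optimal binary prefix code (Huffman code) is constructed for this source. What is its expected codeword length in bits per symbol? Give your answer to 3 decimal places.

Repeatedly combine the two least-probable nodes; the expected code length is the sum of the merged weights.
merge 3/83 + 4/83 → 7/83
merge 5/83 + 6/83 → 11/83
merge 7/83 + 11/83 → 18/83
merge 13/83 + 15/83 → 28/83
merge 18/83 + 18/83 → 36/83
merge 19/83 + 28/83 → 47/83
merge 36/83 + 47/83 → 1
L = 7/83 + 11/83 + 18/83 + 28/83 + 36/83 + 47/83 + 1 = 230/83 ≈ 2.771 bits/symbol.

2.771 bits/symbol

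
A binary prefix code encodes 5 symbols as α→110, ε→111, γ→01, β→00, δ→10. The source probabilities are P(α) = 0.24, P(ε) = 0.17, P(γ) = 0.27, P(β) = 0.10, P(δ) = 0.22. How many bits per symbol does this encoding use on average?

2.41 bits/symbol

L̄ = Σ pᵢ·ℓᵢ = 0.24·3 + 0.17·3 + 0.27·2 + 0.10·2 + 0.22·2 = 2.41 bits/symbol.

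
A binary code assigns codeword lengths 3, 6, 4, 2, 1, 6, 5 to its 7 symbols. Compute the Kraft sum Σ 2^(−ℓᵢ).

With common denominator 2^6 = 64: Σ 2^(−ℓᵢ) = 8/64 + 1/64 + 4/64 + 16/64 + 32/64 + 1/64 + 2/64 = 64/64 = 1.

1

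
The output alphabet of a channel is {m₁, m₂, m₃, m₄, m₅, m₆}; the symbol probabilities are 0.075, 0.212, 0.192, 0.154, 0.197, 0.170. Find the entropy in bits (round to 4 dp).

H = −Σ pᵢ log₂ pᵢ.
−0.075·log₂(0.075) = 0.2803
−0.212·log₂(0.212) = 0.4744
−0.192·log₂(0.192) = 0.4571
−0.154·log₂(0.154) = 0.4156
−0.197·log₂(0.197) = 0.4617
−0.170·log₂(0.170) = 0.4346
Sum ≈ 2.5238 → 2.5238 bits.

2.5238 bits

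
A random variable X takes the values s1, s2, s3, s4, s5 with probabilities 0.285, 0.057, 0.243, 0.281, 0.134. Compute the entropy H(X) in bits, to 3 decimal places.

H = −Σ pᵢ log₂ pᵢ.
−0.285·log₂(0.285) = 0.5161
−0.057·log₂(0.057) = 0.2356
−0.243·log₂(0.243) = 0.4960
−0.281·log₂(0.281) = 0.5146
−0.134·log₂(0.134) = 0.3886
Sum ≈ 2.1508 → 2.151 bits.

2.151 bits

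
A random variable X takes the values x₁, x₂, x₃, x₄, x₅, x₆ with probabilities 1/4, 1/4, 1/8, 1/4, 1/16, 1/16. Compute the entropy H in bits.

2.375 bits

Each probability is a power of 1/2, so log₂(1/p) is an integer.
H = Σ p·log₂(1/p) = 1/4·2 + 1/4·2 + 1/8·3 + 1/4·2 + 1/16·4 + 1/16·4 = 2.375 bits.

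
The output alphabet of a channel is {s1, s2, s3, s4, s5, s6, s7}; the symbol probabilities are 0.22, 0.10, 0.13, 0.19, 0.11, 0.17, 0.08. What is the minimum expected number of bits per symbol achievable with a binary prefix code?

Repeatedly combine the two least-probable nodes; the expected code length is the sum of the merged weights.
merge 2/25 + 1/10 → 9/50
merge 11/100 + 13/100 → 6/25
merge 17/100 + 9/50 → 7/20
merge 19/100 + 11/50 → 41/100
merge 6/25 + 7/20 → 59/100
merge 41/100 + 59/100 → 1
L = 9/50 + 6/25 + 7/20 + 41/100 + 59/100 + 1 = 277/100 = 2.77 bits/symbol.

2.77 bits/symbol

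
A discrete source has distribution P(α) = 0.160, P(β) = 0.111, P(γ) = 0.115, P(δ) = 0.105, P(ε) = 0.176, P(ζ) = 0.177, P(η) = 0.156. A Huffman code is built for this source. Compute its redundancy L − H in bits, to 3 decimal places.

0.046 bits

Entropy H = −Σ p log₂ p ≈ 2.7767 bits.
Huffman merges: 21/200+111/1000→27/125; 23/200+39/250→271/1000; 4/25+22/125→42/125; 177/1000+27/125→393/1000; 271/1000+42/125→607/1000; 393/1000+607/1000→1. L = 2823/1000 ≈ 2.8230.
L − H = 2.8230 − 2.7767 = 0.046 bits.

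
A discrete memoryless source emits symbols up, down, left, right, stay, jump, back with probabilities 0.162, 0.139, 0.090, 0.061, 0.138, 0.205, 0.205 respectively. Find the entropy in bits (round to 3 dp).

H = −Σ pᵢ log₂ pᵢ.
−0.162·log₂(0.162) = 0.4254
−0.139·log₂(0.139) = 0.3957
−0.090·log₂(0.090) = 0.3127
−0.061·log₂(0.061) = 0.2461
−0.138·log₂(0.138) = 0.3943
−0.205·log₂(0.205) = 0.4687
−0.205·log₂(0.205) = 0.4687
Sum ≈ 2.7116 → 2.712 bits.

2.712 bits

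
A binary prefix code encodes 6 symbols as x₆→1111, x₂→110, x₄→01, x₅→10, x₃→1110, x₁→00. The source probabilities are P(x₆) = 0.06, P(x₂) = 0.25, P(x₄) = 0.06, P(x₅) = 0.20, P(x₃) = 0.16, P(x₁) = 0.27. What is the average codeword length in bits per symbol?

L̄ = Σ pᵢ·ℓᵢ = 0.06·4 + 0.25·3 + 0.06·2 + 0.20·2 + 0.16·4 + 0.27·2 = 2.69 bits/symbol.

2.69 bits/symbol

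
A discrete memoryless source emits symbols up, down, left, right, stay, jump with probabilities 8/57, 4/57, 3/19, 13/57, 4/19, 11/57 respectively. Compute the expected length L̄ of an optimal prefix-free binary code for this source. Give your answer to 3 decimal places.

2.561 bits/symbol

Repeatedly combine the two least-probable nodes; the expected code length is the sum of the merged weights.
merge 4/57 + 8/57 → 4/19
merge 3/19 + 11/57 → 20/57
merge 4/19 + 4/19 → 8/19
merge 13/57 + 20/57 → 11/19
merge 8/19 + 11/19 → 1
L = 4/19 + 20/57 + 8/19 + 11/19 + 1 = 146/57 ≈ 2.561 bits/symbol.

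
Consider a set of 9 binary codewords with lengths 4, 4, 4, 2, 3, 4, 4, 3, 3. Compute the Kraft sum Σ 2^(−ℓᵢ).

0.9375

With common denominator 2^4 = 16: Σ 2^(−ℓᵢ) = 1/16 + 1/16 + 1/16 + 4/16 + 2/16 + 1/16 + 1/16 + 2/16 + 2/16 = 15/16 = 0.9375.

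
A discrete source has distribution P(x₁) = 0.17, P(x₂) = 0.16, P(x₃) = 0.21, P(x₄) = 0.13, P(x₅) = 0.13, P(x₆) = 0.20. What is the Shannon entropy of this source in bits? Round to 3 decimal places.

2.560 bits

H = −Σ pᵢ log₂ pᵢ.
−0.17·log₂(0.17) = 0.4346
−0.16·log₂(0.16) = 0.4230
−0.21·log₂(0.21) = 0.4728
−0.13·log₂(0.13) = 0.3826
−0.13·log₂(0.13) = 0.3826
−0.20·log₂(0.20) = 0.4644
Sum ≈ 2.5601 → 2.560 bits.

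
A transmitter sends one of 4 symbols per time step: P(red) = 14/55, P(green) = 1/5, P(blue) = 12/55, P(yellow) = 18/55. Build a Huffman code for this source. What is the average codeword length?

2 bits/symbol

Repeatedly combine the two least-probable nodes; the expected code length is the sum of the merged weights.
merge 1/5 + 12/55 → 23/55
merge 14/55 + 18/55 → 32/55
merge 23/55 + 32/55 → 1
L = 23/55 + 32/55 + 1 = 2 bits/symbol.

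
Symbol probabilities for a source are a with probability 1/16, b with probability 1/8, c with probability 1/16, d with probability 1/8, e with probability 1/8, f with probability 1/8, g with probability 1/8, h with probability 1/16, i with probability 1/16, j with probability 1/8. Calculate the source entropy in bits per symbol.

Each probability is a power of 1/2, so log₂(1/p) is an integer.
H = Σ p·log₂(1/p) = 1/16·4 + 1/8·3 + 1/16·4 + 1/8·3 + 1/8·3 + 1/8·3 + 1/8·3 + 1/16·4 + 1/16·4 + 1/8·3 = 3.25 bits.

3.25 bits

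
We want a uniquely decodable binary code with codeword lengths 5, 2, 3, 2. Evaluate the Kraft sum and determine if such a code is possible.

With common denominator 2^5 = 32: Σ 2^(−ℓᵢ) = 1/32 + 8/32 + 4/32 + 8/32 = 21/32 = 0.65625.
Kraft's inequality requires Σ ≤ 1; here Σ = 0.65625 ≤ 1, so such a prefix code exists.

0.65625; yes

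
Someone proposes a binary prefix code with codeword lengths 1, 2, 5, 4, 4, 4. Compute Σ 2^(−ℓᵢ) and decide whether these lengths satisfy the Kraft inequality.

0.96875; yes

With common denominator 2^5 = 32: Σ 2^(−ℓᵢ) = 16/32 + 8/32 + 1/32 + 2/32 + 2/32 + 2/32 = 31/32 = 0.96875.
Kraft's inequality requires Σ ≤ 1; here Σ = 0.96875 ≤ 1, so such a prefix code exists.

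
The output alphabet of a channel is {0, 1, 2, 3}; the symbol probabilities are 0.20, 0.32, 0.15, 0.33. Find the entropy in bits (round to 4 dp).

1.9288 bits

H = −Σ pᵢ log₂ pᵢ.
−0.20·log₂(0.20) = 0.4644
−0.32·log₂(0.32) = 0.5260
−0.15·log₂(0.15) = 0.4105
−0.33·log₂(0.33) = 0.5278
Sum ≈ 1.9288 → 1.9288 bits.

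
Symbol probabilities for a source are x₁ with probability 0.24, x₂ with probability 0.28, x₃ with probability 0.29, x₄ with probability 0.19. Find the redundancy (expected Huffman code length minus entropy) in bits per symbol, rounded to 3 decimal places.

Entropy H = −Σ p log₂ p ≈ 1.9815 bits.
Huffman merges: 19/100+6/25→43/100; 7/25+29/100→57/100; 43/100+57/100→1. L = 2 ≈ 2.0000.
L − H = 2.0000 − 1.9815 = 0.019 bits.

0.019 bits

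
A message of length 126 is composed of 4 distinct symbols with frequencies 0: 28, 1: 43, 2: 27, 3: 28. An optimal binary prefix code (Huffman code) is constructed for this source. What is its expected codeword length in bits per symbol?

2 bits/symbol

Probabilities are the counts divided by 126.
Repeatedly combine the two least-probable nodes; the expected code length is the sum of the merged weights.
merge 3/14 + 2/9 → 55/126
merge 2/9 + 43/126 → 71/126
merge 55/126 + 71/126 → 1
L = 55/126 + 71/126 + 1 = 2 bits/symbol.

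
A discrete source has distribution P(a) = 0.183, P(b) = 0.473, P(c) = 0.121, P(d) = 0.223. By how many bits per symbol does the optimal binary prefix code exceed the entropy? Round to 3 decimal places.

0.020 bits

Entropy H = −Σ p log₂ p ≈ 1.8107 bits.
Huffman merges: 121/1000+183/1000→38/125; 223/1000+38/125→527/1000; 473/1000+527/1000→1. L = 1831/1000 ≈ 1.8310.
L − H = 1.8310 − 1.8107 = 0.020 bits.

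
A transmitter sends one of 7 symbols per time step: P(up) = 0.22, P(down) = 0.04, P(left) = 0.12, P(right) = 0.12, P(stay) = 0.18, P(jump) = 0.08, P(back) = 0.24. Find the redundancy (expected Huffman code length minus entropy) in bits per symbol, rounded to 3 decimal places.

0.029 bits

Entropy H = −Σ p log₂ p ≈ 2.6314 bits.
Huffman merges: 1/25+2/25→3/25; 3/25+3/25→6/25; 3/25+9/50→3/10; 11/50+6/25→23/50; 6/25+3/10→27/50; 23/50+27/50→1. L = 133/50 ≈ 2.6600.
L − H = 2.6600 − 2.6314 = 0.029 bits.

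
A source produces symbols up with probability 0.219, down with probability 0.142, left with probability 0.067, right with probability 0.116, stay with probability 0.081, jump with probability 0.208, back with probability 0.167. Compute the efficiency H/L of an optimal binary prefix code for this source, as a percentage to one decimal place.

99.1%

Entropy H = −Σ p log₂ p ≈ 2.6976 bits.
Huffman merges: 67/1000+81/1000→37/250; 29/250+71/500→129/500; 37/250+167/1000→63/200; 26/125+219/1000→427/1000; 129/500+63/200→573/1000; 427/1000+573/1000→1. L = 2721/1000 ≈ 2.7210.
Efficiency = H/L = 2.6976/2.7210 = 99.1%.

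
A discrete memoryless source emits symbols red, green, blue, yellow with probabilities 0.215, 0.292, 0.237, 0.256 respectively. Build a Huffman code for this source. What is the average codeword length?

2 bits/symbol

Repeatedly combine the two least-probable nodes; the expected code length is the sum of the merged weights.
merge 43/200 + 237/1000 → 113/250
merge 32/125 + 73/250 → 137/250
merge 113/250 + 137/250 → 1
L = 113/250 + 137/250 + 1 = 2 bits/symbol.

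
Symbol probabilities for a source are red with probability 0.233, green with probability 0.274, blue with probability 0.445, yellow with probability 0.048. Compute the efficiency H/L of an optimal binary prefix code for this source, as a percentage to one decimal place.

Entropy H = −Σ p log₂ p ≈ 1.7315 bits.
Huffman merges: 6/125+233/1000→281/1000; 137/500+281/1000→111/200; 89/200+111/200→1. L = 459/250 ≈ 1.8360.
Efficiency = H/L = 1.7315/1.8360 = 94.3%.

94.3%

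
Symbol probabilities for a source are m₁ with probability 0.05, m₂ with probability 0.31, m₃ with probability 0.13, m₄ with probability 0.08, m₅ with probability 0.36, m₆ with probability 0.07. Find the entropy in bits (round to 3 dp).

H = −Σ pᵢ log₂ pᵢ.
−0.05·log₂(0.05) = 0.2161
−0.31·log₂(0.31) = 0.5238
−0.13·log₂(0.13) = 0.3826
−0.08·log₂(0.08) = 0.2915
−0.36·log₂(0.36) = 0.5306
−0.07·log₂(0.07) = 0.2686
Sum ≈ 2.2132 → 2.213 bits.

2.213 bits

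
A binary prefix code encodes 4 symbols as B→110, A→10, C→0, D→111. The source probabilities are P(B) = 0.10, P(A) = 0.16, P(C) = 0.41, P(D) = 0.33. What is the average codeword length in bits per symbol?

2.02 bits/symbol

L̄ = Σ pᵢ·ℓᵢ = 0.10·3 + 0.16·2 + 0.41·1 + 0.33·3 = 2.02 bits/symbol.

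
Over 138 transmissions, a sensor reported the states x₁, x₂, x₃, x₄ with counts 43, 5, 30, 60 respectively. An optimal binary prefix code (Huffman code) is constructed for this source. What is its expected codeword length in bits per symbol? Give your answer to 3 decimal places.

Probabilities are the counts divided by 138.
Repeatedly combine the two least-probable nodes; the expected code length is the sum of the merged weights.
merge 5/138 + 5/23 → 35/138
merge 35/138 + 43/138 → 13/23
merge 10/23 + 13/23 → 1
L = 35/138 + 13/23 + 1 = 251/138 ≈ 1.819 bits/symbol.

1.819 bits/symbol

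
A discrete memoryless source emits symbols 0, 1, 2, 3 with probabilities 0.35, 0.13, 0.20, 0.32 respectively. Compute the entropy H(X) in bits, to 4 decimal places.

1.9032 bits

H = −Σ pᵢ log₂ pᵢ.
−0.35·log₂(0.35) = 0.5301
−0.13·log₂(0.13) = 0.3826
−0.20·log₂(0.20) = 0.4644
−0.32·log₂(0.32) = 0.5260
Sum ≈ 1.9032 → 1.9032 bits.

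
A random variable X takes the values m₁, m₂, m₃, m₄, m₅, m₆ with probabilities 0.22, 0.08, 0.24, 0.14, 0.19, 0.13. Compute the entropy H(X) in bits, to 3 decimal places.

2.501 bits

H = −Σ pᵢ log₂ pᵢ.
−0.22·log₂(0.22) = 0.4806
−0.08·log₂(0.08) = 0.2915
−0.24·log₂(0.24) = 0.4941
−0.14·log₂(0.14) = 0.3971
−0.19·log₂(0.19) = 0.4552
−0.13·log₂(0.13) = 0.3826
Sum ≈ 2.5012 → 2.501 bits.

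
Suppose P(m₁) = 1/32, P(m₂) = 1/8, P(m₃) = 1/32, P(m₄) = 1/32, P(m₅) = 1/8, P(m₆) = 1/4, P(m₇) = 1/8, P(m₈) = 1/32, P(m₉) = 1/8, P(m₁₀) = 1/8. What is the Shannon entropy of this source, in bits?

3 bits

Each probability is a power of 1/2, so log₂(1/p) is an integer.
H = Σ p·log₂(1/p) = 1/32·5 + 1/8·3 + 1/32·5 + 1/32·5 + 1/8·3 + 1/4·2 + 1/8·3 + 1/32·5 + 1/8·3 + 1/8·3 = 3 bits.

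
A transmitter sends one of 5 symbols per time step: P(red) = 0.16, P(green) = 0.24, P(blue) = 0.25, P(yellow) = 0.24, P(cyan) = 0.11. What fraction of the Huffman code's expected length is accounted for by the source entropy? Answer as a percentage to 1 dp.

99.6%

Entropy H = −Σ p log₂ p ≈ 2.2616 bits.
Huffman merges: 11/100+4/25→27/100; 6/25+6/25→12/25; 1/4+27/100→13/25; 12/25+13/25→1. L = 227/100 ≈ 2.2700.
Efficiency = H/L = 2.2616/2.2700 = 99.6%.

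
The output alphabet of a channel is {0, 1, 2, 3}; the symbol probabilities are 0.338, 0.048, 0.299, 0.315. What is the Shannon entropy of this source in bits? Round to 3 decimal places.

1.785 bits

H = −Σ pᵢ log₂ pᵢ.
−0.338·log₂(0.338) = 0.5289
−0.048·log₂(0.048) = 0.2103
−0.299·log₂(0.299) = 0.5208
−0.315·log₂(0.315) = 0.5250
Sum ≈ 1.7850 → 1.785 bits.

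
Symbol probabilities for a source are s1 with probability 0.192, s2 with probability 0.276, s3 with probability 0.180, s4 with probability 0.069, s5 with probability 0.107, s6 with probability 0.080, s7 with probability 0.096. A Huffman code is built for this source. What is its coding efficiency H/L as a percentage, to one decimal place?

Entropy H = −Σ p log₂ p ≈ 2.6422 bits.
Huffman merges: 69/1000+2/25→149/1000; 12/125+107/1000→203/1000; 149/1000+9/50→329/1000; 24/125+203/1000→79/200; 69/250+329/1000→121/200; 79/200+121/200→1. L = 2681/1000 ≈ 2.6810.
Efficiency = H/L = 2.6422/2.6810 = 98.6%.

98.6%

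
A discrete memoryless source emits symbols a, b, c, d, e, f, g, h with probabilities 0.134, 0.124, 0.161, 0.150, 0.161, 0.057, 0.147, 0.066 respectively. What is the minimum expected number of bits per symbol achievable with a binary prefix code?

Repeatedly combine the two least-probable nodes; the expected code length is the sum of the merged weights.
merge 57/1000 + 33/500 → 123/1000
merge 123/1000 + 31/250 → 247/1000
merge 67/500 + 147/1000 → 281/1000
merge 3/20 + 161/1000 → 311/1000
merge 161/1000 + 247/1000 → 51/125
merge 281/1000 + 311/1000 → 74/125
merge 51/125 + 74/125 → 1
L = 123/1000 + 247/1000 + 281/1000 + 311/1000 + 51/125 + 74/125 + 1 = 1481/500 = 2.962 bits/symbol.

2.962 bits/symbol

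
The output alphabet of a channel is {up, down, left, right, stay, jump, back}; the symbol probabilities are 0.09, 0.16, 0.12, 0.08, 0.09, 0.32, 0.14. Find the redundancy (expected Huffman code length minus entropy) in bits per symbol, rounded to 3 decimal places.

Entropy H = −Σ p log₂ p ≈ 2.6300 bits.
Huffman merges: 2/25+9/100→17/100; 9/100+3/25→21/100; 7/50+4/25→3/10; 17/100+21/100→19/50; 3/10+8/25→31/50; 19/50+31/50→1. L = 67/25 ≈ 2.6800.
L − H = 2.6800 − 2.6300 = 0.050 bits.

0.050 bits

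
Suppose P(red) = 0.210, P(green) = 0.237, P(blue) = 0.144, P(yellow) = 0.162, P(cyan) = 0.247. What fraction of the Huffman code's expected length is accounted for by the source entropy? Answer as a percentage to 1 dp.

Entropy H = −Σ p log₂ p ≈ 2.2914 bits.
Huffman merges: 18/125+81/500→153/500; 21/100+237/1000→447/1000; 247/1000+153/500→553/1000; 447/1000+553/1000→1. L = 1153/500 ≈ 2.3060.
Efficiency = H/L = 2.2914/2.3060 = 99.4%.

99.4%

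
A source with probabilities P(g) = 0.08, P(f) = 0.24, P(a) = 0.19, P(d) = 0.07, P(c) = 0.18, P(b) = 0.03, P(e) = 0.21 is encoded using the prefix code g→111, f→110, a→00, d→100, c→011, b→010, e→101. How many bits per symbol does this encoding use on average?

2.81 bits/symbol

L̄ = Σ pᵢ·ℓᵢ = 0.08·3 + 0.24·3 + 0.19·2 + 0.07·3 + 0.18·3 + 0.03·3 + 0.21·3 = 2.81 bits/symbol.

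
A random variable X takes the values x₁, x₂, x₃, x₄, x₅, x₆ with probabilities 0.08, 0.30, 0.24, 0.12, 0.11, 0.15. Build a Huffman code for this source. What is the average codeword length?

2.46 bits/symbol

Repeatedly combine the two least-probable nodes; the expected code length is the sum of the merged weights.
merge 2/25 + 11/100 → 19/100
merge 3/25 + 3/20 → 27/100
merge 19/100 + 6/25 → 43/100
merge 27/100 + 3/10 → 57/100
merge 43/100 + 57/100 → 1
L = 19/100 + 27/100 + 43/100 + 57/100 + 1 = 123/50 = 2.46 bits/symbol.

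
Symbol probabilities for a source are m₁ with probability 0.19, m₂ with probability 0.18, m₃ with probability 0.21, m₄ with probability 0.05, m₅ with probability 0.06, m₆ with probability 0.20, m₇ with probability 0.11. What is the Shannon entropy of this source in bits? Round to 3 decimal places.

H = −Σ pᵢ log₂ pᵢ.
−0.19·log₂(0.19) = 0.4552
−0.18·log₂(0.18) = 0.4453
−0.21·log₂(0.21) = 0.4728
−0.05·log₂(0.05) = 0.2161
−0.06·log₂(0.06) = 0.2435
−0.20·log₂(0.20) = 0.4644
−0.11·log₂(0.11) = 0.3503
Sum ≈ 2.6477 → 2.648 bits.

2.648 bits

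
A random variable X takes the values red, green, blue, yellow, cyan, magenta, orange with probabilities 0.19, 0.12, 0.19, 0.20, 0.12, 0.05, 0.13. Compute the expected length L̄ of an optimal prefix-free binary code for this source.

Repeatedly combine the two least-probable nodes; the expected code length is the sum of the merged weights.
merge 1/20 + 3/25 → 17/100
merge 3/25 + 13/100 → 1/4
merge 17/100 + 19/100 → 9/25
merge 19/100 + 1/5 → 39/100
merge 1/4 + 9/25 → 61/100
merge 39/100 + 61/100 → 1
L = 17/100 + 1/4 + 9/25 + 39/100 + 61/100 + 1 = 139/50 = 2.78 bits/symbol.

2.78 bits/symbol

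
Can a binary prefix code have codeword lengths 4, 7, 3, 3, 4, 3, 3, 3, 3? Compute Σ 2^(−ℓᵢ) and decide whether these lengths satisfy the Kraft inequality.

With common denominator 2^7 = 128: Σ 2^(−ℓᵢ) = 8/128 + 1/128 + 16/128 + 16/128 + 8/128 + 16/128 + 16/128 + 16/128 + 16/128 = 113/128 = 0.8828125.
Kraft's inequality requires Σ ≤ 1; here Σ = 0.8828125 ≤ 1, so such a prefix code exists.

0.8828125; yes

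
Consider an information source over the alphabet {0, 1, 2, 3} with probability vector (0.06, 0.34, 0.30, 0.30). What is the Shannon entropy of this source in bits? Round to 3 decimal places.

1.815 bits

H = −Σ pᵢ log₂ pᵢ.
−0.06·log₂(0.06) = 0.2435
−0.34·log₂(0.34) = 0.5292
−0.30·log₂(0.30) = 0.5211
−0.30·log₂(0.30) = 0.5211
Sum ≈ 1.8149 → 1.815 bits.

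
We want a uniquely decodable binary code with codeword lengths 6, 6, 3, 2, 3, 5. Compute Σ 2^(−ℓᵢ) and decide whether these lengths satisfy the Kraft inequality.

With common denominator 2^6 = 64: Σ 2^(−ℓᵢ) = 1/64 + 1/64 + 8/64 + 16/64 + 8/64 + 2/64 = 36/64 = 0.5625.
Kraft's inequality requires Σ ≤ 1; here Σ = 0.5625 ≤ 1, so such a prefix code exists.

0.5625; yes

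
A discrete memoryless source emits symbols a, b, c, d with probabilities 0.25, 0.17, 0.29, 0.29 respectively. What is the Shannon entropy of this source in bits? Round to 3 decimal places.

H = −Σ pᵢ log₂ pᵢ.
−0.25·log₂(0.25) = 0.5000
−0.17·log₂(0.17) = 0.4346
−0.29·log₂(0.29) = 0.5179
−0.29·log₂(0.29) = 0.5179
Sum ≈ 1.9704 → 1.970 bits.

1.970 bits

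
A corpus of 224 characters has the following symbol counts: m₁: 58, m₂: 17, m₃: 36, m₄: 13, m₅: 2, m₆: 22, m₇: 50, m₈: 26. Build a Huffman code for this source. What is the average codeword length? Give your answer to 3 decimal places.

2.728 bits/symbol

Probabilities are the counts divided by 224.
Repeatedly combine the two least-probable nodes; the expected code length is the sum of the merged weights.
merge 1/112 + 13/224 → 15/224
merge 15/224 + 17/224 → 1/7
merge 11/112 + 13/112 → 3/14
merge 1/7 + 9/56 → 17/56
merge 3/14 + 25/112 → 7/16
merge 29/112 + 17/56 → 9/16
merge 7/16 + 9/16 → 1
L = 15/224 + 1/7 + 3/14 + 17/56 + 7/16 + 9/16 + 1 = 611/224 ≈ 2.728 bits/symbol.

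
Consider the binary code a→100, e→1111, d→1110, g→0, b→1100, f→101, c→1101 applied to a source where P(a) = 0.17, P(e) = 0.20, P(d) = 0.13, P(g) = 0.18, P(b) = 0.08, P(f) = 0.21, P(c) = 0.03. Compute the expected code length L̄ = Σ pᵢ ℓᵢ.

3.08 bits/symbol

L̄ = Σ pᵢ·ℓᵢ = 0.17·3 + 0.20·4 + 0.13·4 + 0.18·1 + 0.08·4 + 0.21·3 + 0.03·4 = 3.08 bits/symbol.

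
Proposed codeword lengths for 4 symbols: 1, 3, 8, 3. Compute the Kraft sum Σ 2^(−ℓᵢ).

0.75390625

With common denominator 2^8 = 256: Σ 2^(−ℓᵢ) = 128/256 + 32/256 + 1/256 + 32/256 = 193/256 = 0.75390625.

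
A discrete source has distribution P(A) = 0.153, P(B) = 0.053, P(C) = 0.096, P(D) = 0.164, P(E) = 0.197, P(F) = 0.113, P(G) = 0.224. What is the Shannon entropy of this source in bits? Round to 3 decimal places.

2.692 bits

H = −Σ pᵢ log₂ pᵢ.
−0.153·log₂(0.153) = 0.4144
−0.053·log₂(0.053) = 0.2246
−0.096·log₂(0.096) = 0.3246
−0.164·log₂(0.164) = 0.4278
−0.197·log₂(0.197) = 0.4617
−0.113·log₂(0.113) = 0.3555
−0.224·log₂(0.224) = 0.4835
Sum ≈ 2.6920 → 2.692 bits.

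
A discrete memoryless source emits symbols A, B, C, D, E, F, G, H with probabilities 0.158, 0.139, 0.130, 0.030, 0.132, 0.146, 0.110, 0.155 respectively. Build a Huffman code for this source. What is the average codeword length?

Repeatedly combine the two least-probable nodes; the expected code length is the sum of the merged weights.
merge 3/100 + 11/100 → 7/50
merge 13/100 + 33/250 → 131/500
merge 139/1000 + 7/50 → 279/1000
merge 73/500 + 31/200 → 301/1000
merge 79/500 + 131/500 → 21/50
merge 279/1000 + 301/1000 → 29/50
merge 21/50 + 29/50 → 1
L = 7/50 + 131/500 + 279/1000 + 301/1000 + 21/50 + 29/50 + 1 = 1491/500 = 2.982 bits/symbol.

2.982 bits/symbol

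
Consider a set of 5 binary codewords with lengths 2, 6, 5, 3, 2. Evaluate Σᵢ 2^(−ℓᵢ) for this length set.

With common denominator 2^6 = 64: Σ 2^(−ℓᵢ) = 16/64 + 1/64 + 2/64 + 8/64 + 16/64 = 43/64 = 0.671875.

0.671875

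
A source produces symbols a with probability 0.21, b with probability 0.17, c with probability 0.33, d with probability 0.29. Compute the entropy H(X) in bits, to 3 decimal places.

1.953 bits

H = −Σ pᵢ log₂ pᵢ.
−0.21·log₂(0.21) = 0.4728
−0.17·log₂(0.17) = 0.4346
−0.33·log₂(0.33) = 0.5278
−0.29·log₂(0.29) = 0.5179
Sum ≈ 1.9531 → 1.953 bits.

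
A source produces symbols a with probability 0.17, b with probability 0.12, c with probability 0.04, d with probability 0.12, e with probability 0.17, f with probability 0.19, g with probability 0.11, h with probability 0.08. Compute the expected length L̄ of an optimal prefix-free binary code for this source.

Repeatedly combine the two least-probable nodes; the expected code length is the sum of the merged weights.
merge 1/25 + 2/25 → 3/25
merge 11/100 + 3/25 → 23/100
merge 3/25 + 3/25 → 6/25
merge 17/100 + 17/100 → 17/50
merge 19/100 + 23/100 → 21/50
merge 6/25 + 17/50 → 29/50
merge 21/50 + 29/50 → 1
L = 3/25 + 23/100 + 6/25 + 17/50 + 21/50 + 29/50 + 1 = 293/100 = 2.93 bits/symbol.

2.93 bits/symbol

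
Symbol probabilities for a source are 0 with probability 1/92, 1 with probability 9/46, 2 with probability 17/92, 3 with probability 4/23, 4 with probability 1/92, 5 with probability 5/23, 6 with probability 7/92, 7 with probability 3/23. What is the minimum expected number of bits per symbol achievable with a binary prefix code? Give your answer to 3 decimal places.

Repeatedly combine the two least-probable nodes; the expected code length is the sum of the merged weights.
merge 1/92 + 1/92 → 1/46
merge 1/46 + 7/92 → 9/92
merge 9/92 + 3/23 → 21/92
merge 4/23 + 17/92 → 33/92
merge 9/46 + 5/23 → 19/46
merge 21/92 + 33/92 → 27/46
merge 19/46 + 27/46 → 1
L = 1/46 + 9/92 + 21/92 + 33/92 + 19/46 + 27/46 + 1 = 249/92 ≈ 2.707 bits/symbol.

2.707 bits/symbol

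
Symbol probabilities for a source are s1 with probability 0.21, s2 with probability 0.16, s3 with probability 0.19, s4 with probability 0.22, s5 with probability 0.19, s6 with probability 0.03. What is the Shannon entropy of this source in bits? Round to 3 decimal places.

H = −Σ pᵢ log₂ pᵢ.
−0.21·log₂(0.21) = 0.4728
−0.16·log₂(0.16) = 0.4230
−0.19·log₂(0.19) = 0.4552
−0.22·log₂(0.22) = 0.4806
−0.19·log₂(0.19) = 0.4552
−0.03·log₂(0.03) = 0.1518
Sum ≈ 2.4386 → 2.439 bits.

2.439 bits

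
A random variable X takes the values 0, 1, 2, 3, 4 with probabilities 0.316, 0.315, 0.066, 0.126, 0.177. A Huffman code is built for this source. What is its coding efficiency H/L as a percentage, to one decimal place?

97.1%

Entropy H = −Σ p log₂ p ≈ 2.1277 bits.
Huffman merges: 33/500+63/500→24/125; 177/1000+24/125→369/1000; 63/200+79/250→631/1000; 369/1000+631/1000→1. L = 274/125 ≈ 2.1920.
Efficiency = H/L = 2.1277/2.1920 = 97.1%.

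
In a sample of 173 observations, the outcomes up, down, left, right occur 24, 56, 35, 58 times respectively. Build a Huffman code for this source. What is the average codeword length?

Probabilities are the counts divided by 173.
Repeatedly combine the two least-probable nodes; the expected code length is the sum of the merged weights.
merge 24/173 + 35/173 → 59/173
merge 56/173 + 58/173 → 114/173
merge 59/173 + 114/173 → 1
L = 59/173 + 114/173 + 1 = 2 bits/symbol.

2 bits/symbol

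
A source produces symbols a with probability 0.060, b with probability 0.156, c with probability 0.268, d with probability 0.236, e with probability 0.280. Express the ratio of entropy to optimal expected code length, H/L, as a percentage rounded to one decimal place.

Entropy H = −Σ p log₂ p ≈ 2.1766 bits.
Huffman merges: 3/50+39/250→27/125; 27/125+59/250→113/250; 67/250+7/25→137/250; 113/250+137/250→1. L = 277/125 ≈ 2.2160.
Efficiency = H/L = 2.1766/2.2160 = 98.2%.

98.2%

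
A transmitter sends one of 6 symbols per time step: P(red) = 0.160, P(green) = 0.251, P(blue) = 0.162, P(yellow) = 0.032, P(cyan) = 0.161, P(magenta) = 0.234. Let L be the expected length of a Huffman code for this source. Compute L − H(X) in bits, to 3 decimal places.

Entropy H = −Σ p log₂ p ≈ 2.4224 bits.
Huffman merges: 4/125+4/25→24/125; 161/1000+81/500→323/1000; 24/125+117/500→213/500; 251/1000+323/1000→287/500; 213/500+287/500→1. L = 503/200 ≈ 2.5150.
L − H = 2.5150 − 2.4224 = 0.093 bits.

0.093 bits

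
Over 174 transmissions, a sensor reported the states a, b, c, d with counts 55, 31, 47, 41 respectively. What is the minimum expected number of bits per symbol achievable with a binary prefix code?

2 bits/symbol

Probabilities are the counts divided by 174.
Repeatedly combine the two least-probable nodes; the expected code length is the sum of the merged weights.
merge 31/174 + 41/174 → 12/29
merge 47/174 + 55/174 → 17/29
merge 12/29 + 17/29 → 1
L = 12/29 + 17/29 + 1 = 2 bits/symbol.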